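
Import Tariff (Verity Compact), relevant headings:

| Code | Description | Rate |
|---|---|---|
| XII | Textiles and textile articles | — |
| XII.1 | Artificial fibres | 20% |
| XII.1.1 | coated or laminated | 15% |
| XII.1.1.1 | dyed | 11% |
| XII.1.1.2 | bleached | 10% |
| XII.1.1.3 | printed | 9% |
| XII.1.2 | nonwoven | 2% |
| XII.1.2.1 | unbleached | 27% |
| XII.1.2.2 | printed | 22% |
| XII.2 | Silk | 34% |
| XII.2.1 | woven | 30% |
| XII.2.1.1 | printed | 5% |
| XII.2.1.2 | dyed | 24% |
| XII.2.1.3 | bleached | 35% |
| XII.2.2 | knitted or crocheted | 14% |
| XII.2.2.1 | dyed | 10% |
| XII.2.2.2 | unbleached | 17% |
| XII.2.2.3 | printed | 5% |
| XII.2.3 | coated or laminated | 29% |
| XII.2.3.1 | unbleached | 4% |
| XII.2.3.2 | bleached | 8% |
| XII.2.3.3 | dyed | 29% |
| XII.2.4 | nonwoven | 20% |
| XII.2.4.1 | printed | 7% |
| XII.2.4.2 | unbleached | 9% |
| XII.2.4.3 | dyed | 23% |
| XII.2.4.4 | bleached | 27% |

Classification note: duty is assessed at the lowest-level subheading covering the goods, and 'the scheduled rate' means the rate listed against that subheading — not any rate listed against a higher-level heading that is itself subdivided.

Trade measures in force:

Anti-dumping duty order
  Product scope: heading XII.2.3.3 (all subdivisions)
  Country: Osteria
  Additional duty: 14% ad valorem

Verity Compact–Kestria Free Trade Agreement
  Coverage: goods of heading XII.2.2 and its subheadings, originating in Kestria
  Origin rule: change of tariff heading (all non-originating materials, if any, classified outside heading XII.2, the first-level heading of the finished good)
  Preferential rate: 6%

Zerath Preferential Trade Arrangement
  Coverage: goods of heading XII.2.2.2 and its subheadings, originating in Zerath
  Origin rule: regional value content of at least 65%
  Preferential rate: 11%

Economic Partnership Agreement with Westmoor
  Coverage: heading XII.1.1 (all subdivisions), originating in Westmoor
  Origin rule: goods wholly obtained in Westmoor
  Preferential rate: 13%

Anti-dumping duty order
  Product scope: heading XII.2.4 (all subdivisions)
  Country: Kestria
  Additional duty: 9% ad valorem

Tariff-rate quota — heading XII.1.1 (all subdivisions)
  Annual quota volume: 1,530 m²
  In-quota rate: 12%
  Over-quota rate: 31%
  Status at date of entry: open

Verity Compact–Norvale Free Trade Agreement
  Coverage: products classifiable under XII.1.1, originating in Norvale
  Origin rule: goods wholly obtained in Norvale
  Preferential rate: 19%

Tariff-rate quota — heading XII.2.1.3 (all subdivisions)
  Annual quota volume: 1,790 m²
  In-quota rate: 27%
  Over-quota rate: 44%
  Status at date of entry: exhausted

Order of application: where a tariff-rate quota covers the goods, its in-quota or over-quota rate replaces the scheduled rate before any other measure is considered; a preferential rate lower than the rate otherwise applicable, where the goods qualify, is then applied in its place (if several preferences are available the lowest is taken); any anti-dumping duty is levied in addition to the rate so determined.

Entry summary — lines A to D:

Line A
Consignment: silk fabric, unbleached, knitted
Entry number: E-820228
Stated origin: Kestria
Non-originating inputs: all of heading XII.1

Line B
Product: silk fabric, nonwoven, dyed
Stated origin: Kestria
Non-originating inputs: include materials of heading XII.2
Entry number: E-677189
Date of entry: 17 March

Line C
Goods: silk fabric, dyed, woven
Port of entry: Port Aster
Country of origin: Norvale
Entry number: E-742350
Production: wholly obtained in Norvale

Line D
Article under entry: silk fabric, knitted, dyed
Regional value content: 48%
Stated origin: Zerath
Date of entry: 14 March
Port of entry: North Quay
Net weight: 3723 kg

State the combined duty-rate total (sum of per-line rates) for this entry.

72%

Line A: silk → XII.2; knitted → XII.2.2; unbleached → XII.2.2.2. Scheduled 17%. Kestria agreement on XII.2.2: CTH met → 6% available; preferential 6%. → 6%.
Line B: silk → XII.2; nonwoven → XII.2.4; dyed → XII.2.4.3. Scheduled 23%. Kestria agreement on XII.2.2: XII.2.4.3 not covered; anti-dumping (Kestria, XII.2.4): +9%; total 23% + 9% = 32%. → 32%.
Line C: silk → XII.2; woven → XII.2.1; dyed → XII.2.1.2. Scheduled 24%. Norvale agreement on XII.1.1: XII.2.1.2 not covered. → 24%.
Line D: silk → XII.2; knitted → XII.2.2; dyed → XII.2.2.1. Scheduled 10%. Zerath agreement on XII.2.2.2: XII.2.2.1 not covered. → 10%.
Sum: 6% + 32% + 24% + 10% = 72%.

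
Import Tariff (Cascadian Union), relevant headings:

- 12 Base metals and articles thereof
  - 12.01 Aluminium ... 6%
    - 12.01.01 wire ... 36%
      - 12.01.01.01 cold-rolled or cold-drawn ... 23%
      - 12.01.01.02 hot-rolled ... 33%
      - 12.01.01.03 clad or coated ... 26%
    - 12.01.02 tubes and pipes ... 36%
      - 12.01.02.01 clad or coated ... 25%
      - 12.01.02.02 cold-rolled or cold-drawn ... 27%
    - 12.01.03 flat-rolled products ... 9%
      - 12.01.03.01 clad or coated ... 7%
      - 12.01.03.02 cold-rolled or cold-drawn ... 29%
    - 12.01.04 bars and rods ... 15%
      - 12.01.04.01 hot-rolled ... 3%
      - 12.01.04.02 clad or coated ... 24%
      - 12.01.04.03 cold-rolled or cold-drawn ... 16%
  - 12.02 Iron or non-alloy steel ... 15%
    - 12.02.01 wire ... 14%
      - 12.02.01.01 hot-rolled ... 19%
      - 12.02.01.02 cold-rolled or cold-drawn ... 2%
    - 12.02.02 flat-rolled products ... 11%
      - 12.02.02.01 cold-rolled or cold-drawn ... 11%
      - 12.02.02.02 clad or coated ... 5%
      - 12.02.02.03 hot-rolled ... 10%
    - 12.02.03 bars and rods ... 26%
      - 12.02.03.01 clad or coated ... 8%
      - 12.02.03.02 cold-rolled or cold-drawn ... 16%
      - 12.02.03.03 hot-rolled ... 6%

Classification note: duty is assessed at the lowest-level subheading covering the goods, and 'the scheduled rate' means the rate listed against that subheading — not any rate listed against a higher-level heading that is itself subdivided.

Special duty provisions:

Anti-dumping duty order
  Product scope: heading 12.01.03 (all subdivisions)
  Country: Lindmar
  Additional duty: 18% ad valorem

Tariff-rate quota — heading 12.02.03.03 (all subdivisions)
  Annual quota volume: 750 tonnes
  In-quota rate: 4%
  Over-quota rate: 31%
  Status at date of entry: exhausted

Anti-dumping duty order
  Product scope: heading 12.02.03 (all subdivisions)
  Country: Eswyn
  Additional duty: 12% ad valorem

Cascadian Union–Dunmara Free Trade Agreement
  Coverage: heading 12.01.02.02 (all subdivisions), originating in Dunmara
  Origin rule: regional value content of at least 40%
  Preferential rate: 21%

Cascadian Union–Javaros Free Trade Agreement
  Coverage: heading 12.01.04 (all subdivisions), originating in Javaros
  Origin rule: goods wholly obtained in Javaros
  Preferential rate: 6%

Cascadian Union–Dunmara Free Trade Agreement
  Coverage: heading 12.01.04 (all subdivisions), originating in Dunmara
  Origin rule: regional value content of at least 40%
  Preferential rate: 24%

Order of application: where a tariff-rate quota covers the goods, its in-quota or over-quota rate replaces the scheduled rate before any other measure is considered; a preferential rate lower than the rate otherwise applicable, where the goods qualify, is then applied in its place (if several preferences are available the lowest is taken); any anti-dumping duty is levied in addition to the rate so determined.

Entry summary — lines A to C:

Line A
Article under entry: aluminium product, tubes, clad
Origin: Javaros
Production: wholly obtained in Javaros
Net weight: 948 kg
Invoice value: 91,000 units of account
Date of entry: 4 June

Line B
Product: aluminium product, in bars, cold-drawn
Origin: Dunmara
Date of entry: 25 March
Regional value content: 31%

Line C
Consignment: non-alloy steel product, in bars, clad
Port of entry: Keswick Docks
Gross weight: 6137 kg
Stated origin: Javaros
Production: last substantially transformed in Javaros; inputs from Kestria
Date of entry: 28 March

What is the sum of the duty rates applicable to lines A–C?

49%

Line A: aluminium → 12.01; tubes → 12.01.02; clad → 12.01.02.01. Scheduled 25%. Javaros agreement on 12.01.04: 12.01.02.01 not covered. → 25%.
Line B: aluminium → 12.01; in bars → 12.01.04; cold-drawn → 12.01.04.03. Scheduled 16%. Dunmara agreement on 12.01.02.02: 12.01.04.03 not covered; Dunmara agreement on 12.01.04: RVC < 40%. → 16%.
Line C: non-alloy steel → 12.02; in bars → 12.02.03; clad → 12.02.03.01. Scheduled 8%. Javaros agreement on 12.01.04: 12.02.03.01 not covered. → 8%.
Sum: 25% + 16% + 8% = 49%.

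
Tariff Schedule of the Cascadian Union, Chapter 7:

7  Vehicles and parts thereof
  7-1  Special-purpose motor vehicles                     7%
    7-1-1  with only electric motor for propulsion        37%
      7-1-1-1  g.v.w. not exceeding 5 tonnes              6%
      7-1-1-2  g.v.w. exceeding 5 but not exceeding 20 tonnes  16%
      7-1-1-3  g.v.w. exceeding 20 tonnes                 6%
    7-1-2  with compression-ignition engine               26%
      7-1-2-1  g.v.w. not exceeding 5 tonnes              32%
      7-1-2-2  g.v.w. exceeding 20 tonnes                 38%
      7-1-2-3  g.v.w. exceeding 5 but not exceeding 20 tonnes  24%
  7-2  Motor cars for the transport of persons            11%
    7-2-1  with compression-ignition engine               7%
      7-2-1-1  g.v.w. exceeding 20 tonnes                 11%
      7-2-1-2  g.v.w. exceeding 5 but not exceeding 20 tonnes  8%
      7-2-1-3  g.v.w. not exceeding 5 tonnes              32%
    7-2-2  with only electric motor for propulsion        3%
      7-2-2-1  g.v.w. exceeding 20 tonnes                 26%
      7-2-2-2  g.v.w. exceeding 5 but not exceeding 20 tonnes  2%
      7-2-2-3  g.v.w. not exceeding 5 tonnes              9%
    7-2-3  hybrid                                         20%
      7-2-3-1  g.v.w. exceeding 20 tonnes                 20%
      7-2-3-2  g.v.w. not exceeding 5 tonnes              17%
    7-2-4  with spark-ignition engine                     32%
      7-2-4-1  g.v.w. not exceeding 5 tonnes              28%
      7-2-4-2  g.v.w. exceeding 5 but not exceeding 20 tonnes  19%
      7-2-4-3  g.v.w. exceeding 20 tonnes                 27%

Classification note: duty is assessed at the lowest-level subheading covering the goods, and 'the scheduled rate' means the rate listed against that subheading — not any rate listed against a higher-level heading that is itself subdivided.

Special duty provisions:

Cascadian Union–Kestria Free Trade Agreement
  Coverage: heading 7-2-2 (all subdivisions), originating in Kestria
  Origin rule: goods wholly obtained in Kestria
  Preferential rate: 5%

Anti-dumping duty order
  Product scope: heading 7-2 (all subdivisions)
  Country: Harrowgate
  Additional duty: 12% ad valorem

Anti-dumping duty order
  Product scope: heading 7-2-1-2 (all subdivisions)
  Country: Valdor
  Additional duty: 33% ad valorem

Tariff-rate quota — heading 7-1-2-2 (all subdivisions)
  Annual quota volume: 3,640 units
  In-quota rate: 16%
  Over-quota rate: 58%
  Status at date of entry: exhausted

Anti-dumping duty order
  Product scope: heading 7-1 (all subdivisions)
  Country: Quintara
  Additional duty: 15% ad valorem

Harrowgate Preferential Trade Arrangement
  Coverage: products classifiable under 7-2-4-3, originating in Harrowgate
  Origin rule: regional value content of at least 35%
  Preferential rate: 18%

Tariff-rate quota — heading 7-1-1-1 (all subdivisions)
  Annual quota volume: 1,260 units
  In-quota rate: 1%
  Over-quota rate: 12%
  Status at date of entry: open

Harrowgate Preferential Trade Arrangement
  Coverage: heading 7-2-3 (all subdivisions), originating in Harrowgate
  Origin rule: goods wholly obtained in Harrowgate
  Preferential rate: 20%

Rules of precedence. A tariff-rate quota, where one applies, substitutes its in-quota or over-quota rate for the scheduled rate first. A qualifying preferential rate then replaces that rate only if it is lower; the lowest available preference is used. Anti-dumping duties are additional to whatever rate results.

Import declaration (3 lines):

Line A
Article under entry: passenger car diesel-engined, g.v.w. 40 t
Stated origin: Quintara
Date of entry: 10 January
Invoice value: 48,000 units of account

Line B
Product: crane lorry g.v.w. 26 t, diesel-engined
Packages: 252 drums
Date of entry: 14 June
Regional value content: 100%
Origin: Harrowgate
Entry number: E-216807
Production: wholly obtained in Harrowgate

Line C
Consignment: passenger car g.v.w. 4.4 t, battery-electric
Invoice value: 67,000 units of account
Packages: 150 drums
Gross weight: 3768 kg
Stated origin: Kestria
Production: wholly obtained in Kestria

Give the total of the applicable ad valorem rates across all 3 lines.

Line A: passenger car → 7-2; diesel-engined → 7-2-1; g.v.w. 40 t → 7-2-1-1. Scheduled 11%. No special measure applies. → 11%.
Line B: crane lorry → 7-1; diesel-engined → 7-1-2; g.v.w. 26 t → 7-1-2-2. Scheduled 38%. quota on 7-1-2-2 exhausted → over-quota 58%; Harrowgate agreement on 7-2-4-3: 7-1-2-2 not covered; Harrowgate agreement on 7-2-3: 7-1-2-2 not covered. → 58%.
Line C: passenger car → 7-2; battery-electric → 7-2-2; g.v.w. 4.4 t → 7-2-2-3. Scheduled 9%. Kestria agreement on 7-2-2: wholly obtained → 5% available; preferential 5%. → 5%.
Sum: 11% + 58% + 5% = 74%.

74%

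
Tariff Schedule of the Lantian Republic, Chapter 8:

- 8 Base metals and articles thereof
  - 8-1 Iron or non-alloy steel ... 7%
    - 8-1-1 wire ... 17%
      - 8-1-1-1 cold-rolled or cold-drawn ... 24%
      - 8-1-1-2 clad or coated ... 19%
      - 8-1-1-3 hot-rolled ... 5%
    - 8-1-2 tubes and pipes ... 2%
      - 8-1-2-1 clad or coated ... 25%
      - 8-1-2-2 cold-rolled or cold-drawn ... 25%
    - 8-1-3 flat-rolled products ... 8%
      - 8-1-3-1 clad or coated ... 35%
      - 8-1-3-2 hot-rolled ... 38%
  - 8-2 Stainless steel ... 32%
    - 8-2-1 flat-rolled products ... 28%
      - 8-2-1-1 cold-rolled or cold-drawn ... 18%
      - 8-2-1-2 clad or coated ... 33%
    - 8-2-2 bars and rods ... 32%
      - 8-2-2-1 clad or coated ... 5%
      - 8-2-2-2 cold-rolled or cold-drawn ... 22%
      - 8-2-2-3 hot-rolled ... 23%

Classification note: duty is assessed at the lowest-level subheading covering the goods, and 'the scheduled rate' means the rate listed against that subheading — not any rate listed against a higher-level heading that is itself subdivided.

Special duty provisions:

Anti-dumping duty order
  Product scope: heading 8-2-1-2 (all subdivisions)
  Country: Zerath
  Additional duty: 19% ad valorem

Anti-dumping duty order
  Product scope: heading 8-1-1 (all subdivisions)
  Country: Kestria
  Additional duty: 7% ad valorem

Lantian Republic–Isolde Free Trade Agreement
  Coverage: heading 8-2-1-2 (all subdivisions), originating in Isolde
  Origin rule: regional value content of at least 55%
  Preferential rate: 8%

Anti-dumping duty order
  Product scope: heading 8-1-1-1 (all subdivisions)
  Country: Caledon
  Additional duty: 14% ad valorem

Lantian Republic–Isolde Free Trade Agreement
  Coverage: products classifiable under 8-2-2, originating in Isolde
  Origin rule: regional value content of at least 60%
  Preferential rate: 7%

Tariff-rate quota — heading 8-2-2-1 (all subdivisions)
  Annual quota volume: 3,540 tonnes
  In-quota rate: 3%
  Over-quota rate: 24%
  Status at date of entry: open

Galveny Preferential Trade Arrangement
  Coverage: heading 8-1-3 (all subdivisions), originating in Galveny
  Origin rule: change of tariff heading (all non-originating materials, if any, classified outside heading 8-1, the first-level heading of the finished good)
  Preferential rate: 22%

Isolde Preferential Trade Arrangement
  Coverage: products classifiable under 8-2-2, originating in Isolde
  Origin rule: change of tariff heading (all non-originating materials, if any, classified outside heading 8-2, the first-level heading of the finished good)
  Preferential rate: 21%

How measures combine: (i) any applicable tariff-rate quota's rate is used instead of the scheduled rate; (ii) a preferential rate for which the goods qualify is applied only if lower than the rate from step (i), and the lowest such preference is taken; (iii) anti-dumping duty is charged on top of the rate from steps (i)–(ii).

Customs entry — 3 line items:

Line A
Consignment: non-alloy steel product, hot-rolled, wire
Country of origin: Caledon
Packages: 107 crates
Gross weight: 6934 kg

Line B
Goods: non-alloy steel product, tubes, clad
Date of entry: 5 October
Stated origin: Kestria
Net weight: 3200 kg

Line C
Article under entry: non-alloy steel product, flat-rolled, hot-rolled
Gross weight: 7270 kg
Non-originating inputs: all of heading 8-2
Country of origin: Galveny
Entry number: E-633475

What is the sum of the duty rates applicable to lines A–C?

Line A: non-alloy steel → 8-1; wire → 8-1-1; hot-rolled → 8-1-1-3. Scheduled 5%. No special measure applies. → 5%.
Line B: non-alloy steel → 8-1; tubes → 8-1-2; clad → 8-1-2-1. Scheduled 25%. No special measure applies. → 25%.
Line C: non-alloy steel → 8-1; flat-rolled → 8-1-3; hot-rolled → 8-1-3-2. Scheduled 38%. Galveny agreement on 8-1-3: CTH met → 22% available; preferential 22%. → 22%.
Sum: 5% + 25% + 22% = 52%.

52%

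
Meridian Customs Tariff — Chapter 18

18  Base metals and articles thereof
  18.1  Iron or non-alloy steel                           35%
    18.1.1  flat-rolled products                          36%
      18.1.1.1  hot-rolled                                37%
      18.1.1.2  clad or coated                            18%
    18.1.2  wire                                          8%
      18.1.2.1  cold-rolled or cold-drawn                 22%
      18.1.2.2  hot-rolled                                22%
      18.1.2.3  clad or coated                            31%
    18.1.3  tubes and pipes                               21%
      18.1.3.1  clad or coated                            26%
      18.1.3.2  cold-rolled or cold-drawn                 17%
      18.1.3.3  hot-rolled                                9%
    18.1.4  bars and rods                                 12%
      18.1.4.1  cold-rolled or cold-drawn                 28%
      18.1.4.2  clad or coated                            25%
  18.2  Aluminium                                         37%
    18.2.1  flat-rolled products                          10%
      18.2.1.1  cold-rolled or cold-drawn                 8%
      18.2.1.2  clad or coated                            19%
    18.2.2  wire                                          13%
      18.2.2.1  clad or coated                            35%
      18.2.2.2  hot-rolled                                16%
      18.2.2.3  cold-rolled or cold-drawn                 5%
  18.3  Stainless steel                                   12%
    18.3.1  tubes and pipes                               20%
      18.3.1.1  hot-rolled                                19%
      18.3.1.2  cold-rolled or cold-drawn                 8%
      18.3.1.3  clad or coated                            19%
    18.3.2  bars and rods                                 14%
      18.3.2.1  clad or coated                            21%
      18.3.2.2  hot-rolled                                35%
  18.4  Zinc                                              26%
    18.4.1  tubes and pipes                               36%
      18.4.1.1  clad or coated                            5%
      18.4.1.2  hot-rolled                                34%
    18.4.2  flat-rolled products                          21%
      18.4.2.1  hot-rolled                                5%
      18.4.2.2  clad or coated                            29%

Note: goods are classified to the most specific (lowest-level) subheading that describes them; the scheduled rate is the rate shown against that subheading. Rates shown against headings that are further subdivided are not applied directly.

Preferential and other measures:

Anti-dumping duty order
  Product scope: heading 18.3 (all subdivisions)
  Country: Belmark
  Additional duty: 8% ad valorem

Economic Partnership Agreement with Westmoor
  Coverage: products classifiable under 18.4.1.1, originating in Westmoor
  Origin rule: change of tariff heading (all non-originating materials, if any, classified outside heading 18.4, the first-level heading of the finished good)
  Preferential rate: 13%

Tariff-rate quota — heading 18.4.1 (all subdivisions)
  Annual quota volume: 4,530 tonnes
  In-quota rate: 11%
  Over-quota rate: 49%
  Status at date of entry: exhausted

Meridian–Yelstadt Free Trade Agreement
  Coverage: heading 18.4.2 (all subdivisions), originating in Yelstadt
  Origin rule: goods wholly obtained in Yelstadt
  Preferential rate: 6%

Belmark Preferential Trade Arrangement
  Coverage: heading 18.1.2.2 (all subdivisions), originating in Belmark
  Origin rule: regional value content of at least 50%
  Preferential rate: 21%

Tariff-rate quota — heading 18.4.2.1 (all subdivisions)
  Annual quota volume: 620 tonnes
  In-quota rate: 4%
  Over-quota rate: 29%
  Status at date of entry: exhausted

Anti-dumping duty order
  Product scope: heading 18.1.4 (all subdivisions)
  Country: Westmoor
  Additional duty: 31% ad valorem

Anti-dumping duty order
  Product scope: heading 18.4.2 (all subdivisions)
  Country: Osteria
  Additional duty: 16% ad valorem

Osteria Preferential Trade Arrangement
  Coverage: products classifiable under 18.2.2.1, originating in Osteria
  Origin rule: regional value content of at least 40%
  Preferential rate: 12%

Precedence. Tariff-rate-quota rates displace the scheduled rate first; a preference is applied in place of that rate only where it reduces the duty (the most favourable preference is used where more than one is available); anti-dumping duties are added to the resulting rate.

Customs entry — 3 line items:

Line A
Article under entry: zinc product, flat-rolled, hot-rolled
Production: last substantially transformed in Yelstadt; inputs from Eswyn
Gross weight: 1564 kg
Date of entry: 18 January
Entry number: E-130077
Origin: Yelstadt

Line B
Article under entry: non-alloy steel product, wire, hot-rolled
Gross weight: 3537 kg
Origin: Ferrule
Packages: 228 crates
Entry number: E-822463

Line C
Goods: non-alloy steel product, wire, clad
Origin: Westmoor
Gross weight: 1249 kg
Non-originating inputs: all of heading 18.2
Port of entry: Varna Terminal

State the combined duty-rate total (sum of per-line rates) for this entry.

82%

Line A: zinc → 18.4; flat-rolled → 18.4.2; hot-rolled → 18.4.2.1. Scheduled 5%. quota on 18.4.2.1 exhausted → over-quota 29%; Yelstadt agreement on 18.4.2: not wholly obtained. → 29%.
Line B: non-alloy steel → 18.1; wire → 18.1.2; hot-rolled → 18.1.2.2. Scheduled 22%. No special measure applies. → 22%.
Line C: non-alloy steel → 18.1; wire → 18.1.2; clad → 18.1.2.3. Scheduled 31%. Westmoor agreement on 18.4.1.1: 18.1.2.3 not covered. → 31%.
Sum: 29% + 22% + 31% = 82%.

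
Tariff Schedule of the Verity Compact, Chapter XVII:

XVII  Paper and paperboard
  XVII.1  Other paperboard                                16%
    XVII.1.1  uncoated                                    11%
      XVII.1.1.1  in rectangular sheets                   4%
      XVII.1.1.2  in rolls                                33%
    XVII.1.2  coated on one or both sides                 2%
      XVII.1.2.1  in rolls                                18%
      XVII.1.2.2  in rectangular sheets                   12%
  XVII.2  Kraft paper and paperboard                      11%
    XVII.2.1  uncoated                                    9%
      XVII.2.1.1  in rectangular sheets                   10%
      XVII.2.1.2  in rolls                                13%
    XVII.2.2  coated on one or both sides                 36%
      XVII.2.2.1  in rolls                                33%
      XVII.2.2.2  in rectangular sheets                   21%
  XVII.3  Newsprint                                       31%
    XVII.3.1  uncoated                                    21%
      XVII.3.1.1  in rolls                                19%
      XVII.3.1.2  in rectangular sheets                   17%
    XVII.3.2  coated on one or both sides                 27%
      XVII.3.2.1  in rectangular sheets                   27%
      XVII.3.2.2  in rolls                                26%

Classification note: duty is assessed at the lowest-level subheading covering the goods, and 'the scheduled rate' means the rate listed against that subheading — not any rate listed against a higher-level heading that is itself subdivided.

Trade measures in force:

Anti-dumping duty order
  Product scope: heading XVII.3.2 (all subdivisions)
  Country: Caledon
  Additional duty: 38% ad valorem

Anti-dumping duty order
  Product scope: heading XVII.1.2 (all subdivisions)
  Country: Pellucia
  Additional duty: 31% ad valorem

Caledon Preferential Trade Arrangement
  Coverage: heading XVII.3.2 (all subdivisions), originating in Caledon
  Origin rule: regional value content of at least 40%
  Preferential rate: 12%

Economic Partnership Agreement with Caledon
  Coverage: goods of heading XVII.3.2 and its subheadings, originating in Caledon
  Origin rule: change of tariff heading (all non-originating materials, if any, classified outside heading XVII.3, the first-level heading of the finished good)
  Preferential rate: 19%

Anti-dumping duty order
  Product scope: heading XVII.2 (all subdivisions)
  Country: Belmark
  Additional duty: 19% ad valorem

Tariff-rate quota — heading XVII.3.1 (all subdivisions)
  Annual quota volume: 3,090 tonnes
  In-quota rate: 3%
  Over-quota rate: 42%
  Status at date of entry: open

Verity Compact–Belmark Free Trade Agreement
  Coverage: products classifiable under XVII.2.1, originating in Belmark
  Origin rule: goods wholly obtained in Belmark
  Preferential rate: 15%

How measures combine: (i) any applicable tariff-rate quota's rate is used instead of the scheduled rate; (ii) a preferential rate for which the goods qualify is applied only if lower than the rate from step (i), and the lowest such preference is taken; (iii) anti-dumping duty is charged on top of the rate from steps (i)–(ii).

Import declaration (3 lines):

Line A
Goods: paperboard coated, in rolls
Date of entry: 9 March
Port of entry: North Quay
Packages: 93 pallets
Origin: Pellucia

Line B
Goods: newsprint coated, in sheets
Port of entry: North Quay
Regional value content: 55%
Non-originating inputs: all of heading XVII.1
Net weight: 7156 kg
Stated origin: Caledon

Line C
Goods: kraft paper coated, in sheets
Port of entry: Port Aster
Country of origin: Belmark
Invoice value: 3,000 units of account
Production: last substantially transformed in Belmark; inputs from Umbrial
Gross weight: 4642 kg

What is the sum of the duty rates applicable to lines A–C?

Line A: paperboard → XVII.1; coated → XVII.1.2; in rolls → XVII.1.2.1. Scheduled 18%. anti-dumping (Pellucia, XVII.1.2): +31%; total 18% + 31% = 49%. → 49%.
Line B: newsprint → XVII.3; coated → XVII.3.2; in sheets → XVII.3.2.1. Scheduled 27%. Caledon agreement on XVII.3.2: RVC ≥ 40% → 12% available; Caledon agreement on XVII.3.2: CTH met → 19% available; preferential 12%; anti-dumping (Caledon, XVII.3.2): +38%; total 12% + 38% = 50%. → 50%.
Line C: kraft paper → XVII.2; coated → XVII.2.2; in sheets → XVII.2.2.2. Scheduled 21%. Belmark agreement on XVII.2.1: XVII.2.2.2 not covered; anti-dumping (Belmark, XVII.2): +19%; total 21% + 19% = 40%. → 40%.
Sum: 49% + 50% + 40% = 139%.

139%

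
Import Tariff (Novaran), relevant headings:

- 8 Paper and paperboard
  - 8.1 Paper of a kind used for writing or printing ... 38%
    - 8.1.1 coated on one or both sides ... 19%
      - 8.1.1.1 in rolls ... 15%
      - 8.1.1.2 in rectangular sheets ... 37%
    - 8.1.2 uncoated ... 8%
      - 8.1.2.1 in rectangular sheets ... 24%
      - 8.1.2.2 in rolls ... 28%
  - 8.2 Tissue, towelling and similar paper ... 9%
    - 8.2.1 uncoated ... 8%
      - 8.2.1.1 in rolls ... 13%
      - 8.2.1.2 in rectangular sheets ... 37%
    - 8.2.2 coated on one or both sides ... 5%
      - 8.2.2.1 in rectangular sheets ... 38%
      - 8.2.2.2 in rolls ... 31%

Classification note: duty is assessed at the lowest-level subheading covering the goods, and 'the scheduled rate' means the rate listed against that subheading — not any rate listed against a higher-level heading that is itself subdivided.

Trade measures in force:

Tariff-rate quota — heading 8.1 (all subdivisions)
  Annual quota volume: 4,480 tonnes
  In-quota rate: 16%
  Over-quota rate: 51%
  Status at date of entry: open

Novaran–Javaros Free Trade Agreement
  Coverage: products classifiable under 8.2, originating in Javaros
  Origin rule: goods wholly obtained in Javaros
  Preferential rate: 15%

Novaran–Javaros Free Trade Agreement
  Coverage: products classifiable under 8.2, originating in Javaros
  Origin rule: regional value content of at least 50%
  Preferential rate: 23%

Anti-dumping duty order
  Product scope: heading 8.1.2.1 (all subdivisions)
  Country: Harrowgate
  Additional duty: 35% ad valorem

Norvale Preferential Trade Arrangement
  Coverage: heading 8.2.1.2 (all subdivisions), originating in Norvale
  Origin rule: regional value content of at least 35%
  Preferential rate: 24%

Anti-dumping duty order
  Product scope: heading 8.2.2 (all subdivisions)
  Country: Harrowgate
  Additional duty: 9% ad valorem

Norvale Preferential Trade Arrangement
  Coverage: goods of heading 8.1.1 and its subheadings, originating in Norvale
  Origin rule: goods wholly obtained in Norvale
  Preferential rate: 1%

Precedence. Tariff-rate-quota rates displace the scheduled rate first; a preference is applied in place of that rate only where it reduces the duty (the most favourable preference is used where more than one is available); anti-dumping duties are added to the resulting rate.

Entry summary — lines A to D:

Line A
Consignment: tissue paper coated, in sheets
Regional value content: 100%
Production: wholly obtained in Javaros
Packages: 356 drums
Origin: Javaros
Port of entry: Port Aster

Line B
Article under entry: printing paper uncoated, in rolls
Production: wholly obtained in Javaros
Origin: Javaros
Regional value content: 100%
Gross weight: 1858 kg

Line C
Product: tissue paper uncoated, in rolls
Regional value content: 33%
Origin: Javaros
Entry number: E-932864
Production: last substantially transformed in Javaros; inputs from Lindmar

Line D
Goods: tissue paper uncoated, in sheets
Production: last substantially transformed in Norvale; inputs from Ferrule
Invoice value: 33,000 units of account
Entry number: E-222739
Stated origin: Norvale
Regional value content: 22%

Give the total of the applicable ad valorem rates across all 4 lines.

Line A: tissue paper → 8.2; coated → 8.2.2; in sheets → 8.2.2.1. Scheduled 38%. Javaros agreement on 8.2: wholly obtained → 15% available; Javaros agreement on 8.2: RVC ≥ 50% → 23% available; preferential 15%. → 15%.
Line B: printing paper → 8.1; uncoated → 8.1.2; in rolls → 8.1.2.2. Scheduled 28%. quota on 8.1 open → in-quota 16%; Javaros agreement on 8.2: 8.1.2.2 not covered; Javaros agreement on 8.2: 8.1.2.2 not covered. → 16%.
Line C: tissue paper → 8.2; uncoated → 8.2.1; in rolls → 8.2.1.1. Scheduled 13%. Javaros agreement on 8.2: not wholly obtained; Javaros agreement on 8.2: RVC < 50%. → 13%.
Line D: tissue paper → 8.2; uncoated → 8.2.1; in sheets → 8.2.1.2. Scheduled 37%. Norvale agreement on 8.2.1.2: RVC < 35%; Norvale agreement on 8.1.1: 8.2.1.2 not covered. → 37%.
Sum: 15% + 16% + 13% + 37% = 81%.

81%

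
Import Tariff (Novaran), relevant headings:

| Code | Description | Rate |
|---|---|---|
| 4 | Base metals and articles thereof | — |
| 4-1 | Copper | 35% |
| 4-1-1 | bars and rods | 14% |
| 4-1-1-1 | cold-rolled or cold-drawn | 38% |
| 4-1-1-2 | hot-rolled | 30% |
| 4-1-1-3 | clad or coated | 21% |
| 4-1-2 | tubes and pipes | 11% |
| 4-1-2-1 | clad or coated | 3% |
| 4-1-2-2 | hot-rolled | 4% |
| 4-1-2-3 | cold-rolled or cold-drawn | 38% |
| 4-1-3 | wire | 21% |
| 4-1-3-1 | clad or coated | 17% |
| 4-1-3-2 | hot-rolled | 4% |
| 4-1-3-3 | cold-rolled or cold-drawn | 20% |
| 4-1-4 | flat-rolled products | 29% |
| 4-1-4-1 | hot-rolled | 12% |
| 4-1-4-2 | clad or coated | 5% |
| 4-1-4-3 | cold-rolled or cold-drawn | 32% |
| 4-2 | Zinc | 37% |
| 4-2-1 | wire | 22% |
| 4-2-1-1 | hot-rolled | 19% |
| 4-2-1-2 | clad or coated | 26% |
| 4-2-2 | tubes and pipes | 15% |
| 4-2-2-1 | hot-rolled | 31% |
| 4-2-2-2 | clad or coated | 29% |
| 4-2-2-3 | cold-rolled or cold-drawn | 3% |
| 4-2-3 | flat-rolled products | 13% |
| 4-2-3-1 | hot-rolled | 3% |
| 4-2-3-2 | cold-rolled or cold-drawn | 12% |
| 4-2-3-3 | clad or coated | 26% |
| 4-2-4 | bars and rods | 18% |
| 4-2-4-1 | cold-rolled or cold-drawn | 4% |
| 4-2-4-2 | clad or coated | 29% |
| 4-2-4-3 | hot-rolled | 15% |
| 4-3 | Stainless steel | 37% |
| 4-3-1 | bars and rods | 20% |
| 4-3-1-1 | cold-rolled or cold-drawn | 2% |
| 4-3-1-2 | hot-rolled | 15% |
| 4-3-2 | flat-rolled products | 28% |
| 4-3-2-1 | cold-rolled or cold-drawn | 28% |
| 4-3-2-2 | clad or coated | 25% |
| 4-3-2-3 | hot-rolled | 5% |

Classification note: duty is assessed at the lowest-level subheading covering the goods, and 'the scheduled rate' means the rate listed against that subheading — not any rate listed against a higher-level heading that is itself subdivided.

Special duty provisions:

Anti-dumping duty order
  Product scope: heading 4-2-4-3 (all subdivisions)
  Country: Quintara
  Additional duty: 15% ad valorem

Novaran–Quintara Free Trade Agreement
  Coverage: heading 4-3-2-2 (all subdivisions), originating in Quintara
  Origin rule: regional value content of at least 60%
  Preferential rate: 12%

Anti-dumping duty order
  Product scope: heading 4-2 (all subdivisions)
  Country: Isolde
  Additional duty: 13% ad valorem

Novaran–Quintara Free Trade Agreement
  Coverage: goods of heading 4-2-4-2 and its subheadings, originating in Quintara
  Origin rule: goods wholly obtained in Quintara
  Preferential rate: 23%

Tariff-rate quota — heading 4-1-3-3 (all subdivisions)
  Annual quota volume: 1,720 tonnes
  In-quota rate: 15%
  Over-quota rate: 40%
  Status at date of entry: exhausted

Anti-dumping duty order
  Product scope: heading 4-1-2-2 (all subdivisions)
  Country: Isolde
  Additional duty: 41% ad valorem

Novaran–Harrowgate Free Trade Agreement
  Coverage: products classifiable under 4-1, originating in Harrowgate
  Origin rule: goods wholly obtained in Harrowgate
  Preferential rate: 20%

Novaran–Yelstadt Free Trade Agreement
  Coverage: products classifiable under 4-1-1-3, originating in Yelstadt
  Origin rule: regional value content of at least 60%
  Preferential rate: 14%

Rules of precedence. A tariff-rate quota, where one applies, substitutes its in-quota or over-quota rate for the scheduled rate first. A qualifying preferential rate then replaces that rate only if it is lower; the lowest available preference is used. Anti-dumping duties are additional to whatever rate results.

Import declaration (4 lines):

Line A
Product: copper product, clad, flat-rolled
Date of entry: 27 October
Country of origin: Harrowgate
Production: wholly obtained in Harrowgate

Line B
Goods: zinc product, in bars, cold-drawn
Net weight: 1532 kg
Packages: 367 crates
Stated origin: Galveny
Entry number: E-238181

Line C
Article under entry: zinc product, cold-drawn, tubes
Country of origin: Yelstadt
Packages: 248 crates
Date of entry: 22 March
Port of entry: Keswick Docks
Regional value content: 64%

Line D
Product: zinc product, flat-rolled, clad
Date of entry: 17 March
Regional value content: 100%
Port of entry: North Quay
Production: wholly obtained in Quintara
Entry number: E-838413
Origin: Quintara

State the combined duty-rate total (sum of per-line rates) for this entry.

38%

Line A: copper → 4-1; flat-rolled → 4-1-4; clad → 4-1-4-2. Scheduled 5%. Harrowgate agreement on 4-1: wholly obtained → 20% available; preference 20% not lower than 5% → no reduction. → 5%.
Line B: zinc → 4-2; in bars → 4-2-4; cold-drawn → 4-2-4-1. Scheduled 4%. No special measure applies. → 4%.
Line C: zinc → 4-2; tubes → 4-2-2; cold-drawn → 4-2-2-3. Scheduled 3%. Yelstadt agreement on 4-1-1-3: 4-2-2-3 not covered. → 3%.
Line D: zinc → 4-2; flat-rolled → 4-2-3; clad → 4-2-3-3. Scheduled 26%. Quintara agreement on 4-3-2-2: 4-2-3-3 not covered; Quintara agreement on 4-2-4-2: 4-2-3-3 not covered. → 26%.
Sum: 5% + 4% + 3% + 26% = 38%.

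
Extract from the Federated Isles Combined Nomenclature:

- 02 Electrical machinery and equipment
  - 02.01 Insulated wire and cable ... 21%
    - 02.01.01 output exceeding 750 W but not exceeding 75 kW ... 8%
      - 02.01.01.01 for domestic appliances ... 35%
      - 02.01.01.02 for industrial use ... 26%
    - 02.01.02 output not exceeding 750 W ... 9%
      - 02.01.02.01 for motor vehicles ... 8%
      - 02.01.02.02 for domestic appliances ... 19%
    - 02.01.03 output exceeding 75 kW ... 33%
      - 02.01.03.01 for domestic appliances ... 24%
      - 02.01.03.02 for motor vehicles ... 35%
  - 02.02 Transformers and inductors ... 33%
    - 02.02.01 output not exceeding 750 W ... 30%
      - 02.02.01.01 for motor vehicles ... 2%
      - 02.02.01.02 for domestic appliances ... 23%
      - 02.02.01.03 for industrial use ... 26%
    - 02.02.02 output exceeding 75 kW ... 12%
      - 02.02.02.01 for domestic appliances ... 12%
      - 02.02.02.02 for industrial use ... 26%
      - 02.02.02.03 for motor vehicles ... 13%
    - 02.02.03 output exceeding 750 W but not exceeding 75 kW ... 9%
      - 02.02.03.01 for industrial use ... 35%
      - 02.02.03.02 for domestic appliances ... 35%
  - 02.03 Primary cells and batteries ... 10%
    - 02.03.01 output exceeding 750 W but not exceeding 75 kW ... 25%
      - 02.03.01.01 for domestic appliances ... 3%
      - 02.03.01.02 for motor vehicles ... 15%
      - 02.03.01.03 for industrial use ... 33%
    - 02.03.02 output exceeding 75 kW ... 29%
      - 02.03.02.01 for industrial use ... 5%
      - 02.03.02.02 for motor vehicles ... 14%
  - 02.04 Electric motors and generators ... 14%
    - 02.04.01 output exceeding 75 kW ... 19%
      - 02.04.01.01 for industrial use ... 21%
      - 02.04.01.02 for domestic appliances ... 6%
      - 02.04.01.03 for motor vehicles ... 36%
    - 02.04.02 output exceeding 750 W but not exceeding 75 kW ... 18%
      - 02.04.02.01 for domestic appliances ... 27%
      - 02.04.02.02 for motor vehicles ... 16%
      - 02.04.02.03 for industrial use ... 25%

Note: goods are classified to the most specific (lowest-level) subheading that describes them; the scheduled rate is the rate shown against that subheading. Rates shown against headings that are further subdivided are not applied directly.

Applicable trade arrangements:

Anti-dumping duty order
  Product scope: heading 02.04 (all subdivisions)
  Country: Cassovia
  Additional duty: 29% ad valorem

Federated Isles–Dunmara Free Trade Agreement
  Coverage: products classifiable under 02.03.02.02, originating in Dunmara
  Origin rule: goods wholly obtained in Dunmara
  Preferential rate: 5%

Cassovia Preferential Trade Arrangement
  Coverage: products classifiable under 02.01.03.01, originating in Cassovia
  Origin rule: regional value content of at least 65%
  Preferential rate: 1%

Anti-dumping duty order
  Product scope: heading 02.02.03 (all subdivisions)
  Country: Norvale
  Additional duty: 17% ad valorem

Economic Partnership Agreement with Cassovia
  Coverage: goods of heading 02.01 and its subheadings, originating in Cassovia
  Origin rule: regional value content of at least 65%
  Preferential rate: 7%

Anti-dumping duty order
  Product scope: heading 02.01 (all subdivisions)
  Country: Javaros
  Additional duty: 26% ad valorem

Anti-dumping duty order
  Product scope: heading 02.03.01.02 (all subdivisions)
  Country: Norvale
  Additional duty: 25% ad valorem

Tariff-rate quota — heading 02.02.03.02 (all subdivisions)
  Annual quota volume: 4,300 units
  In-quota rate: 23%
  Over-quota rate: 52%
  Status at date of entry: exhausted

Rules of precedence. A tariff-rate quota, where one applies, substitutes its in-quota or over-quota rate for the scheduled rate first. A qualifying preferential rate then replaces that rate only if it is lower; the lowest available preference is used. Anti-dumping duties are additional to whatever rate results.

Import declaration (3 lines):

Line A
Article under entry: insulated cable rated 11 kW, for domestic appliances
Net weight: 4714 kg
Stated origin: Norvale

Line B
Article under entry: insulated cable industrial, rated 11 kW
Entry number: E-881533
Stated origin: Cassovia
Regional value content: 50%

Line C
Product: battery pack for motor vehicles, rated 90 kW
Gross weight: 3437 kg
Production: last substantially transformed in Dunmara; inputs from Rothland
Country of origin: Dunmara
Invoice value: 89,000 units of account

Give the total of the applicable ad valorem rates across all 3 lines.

75%

Line A: insulated cable → 02.01; rated 11 kW → 02.01.01; for domestic appliances → 02.01.01.01. Scheduled 35%. No special measure applies. → 35%.
Line B: insulated cable → 02.01; rated 11 kW → 02.01.01; industrial → 02.01.01.02. Scheduled 26%. Cassovia agreement on 02.01.03.01: 02.01.01.02 not covered; Cassovia agreement on 02.01: RVC < 65%. → 26%.
Line C: battery pack → 02.03; rated 90 kW → 02.03.02; for motor vehicles → 02.03.02.02. Scheduled 14%. Dunmara agreement on 02.03.02.02: not wholly obtained. → 14%.
Sum: 35% + 26% + 14% = 75%.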